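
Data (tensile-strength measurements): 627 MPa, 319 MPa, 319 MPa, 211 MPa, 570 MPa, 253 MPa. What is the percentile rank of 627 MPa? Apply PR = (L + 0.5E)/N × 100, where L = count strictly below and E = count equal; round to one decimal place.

91.7

N = 6.
Strictly below 627: 5. Equal to 627: 1.
PR = (5 + 0.5·1)/6 × 100 = 91.7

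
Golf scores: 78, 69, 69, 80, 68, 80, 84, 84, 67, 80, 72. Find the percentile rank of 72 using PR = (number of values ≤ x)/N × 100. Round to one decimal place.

N = 11.
Strictly below 72: 4. Equal to 72: 1.
PR = 5/11 × 100 = 45.5

45.5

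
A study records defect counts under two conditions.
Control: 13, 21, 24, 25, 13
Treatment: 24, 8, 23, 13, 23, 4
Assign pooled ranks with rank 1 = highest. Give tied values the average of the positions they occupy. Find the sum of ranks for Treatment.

Sorted (descending): 25, 24, 24, 23, 23, 21, 13, 13, 13, 8, 4
The 2 values of 24 occupy positions 2–3 → average rank (2+3)/2 = 2.5.
The 2 values of 23 occupy positions 4–5 → average rank (4+5)/2 = 4.5.
The 3 values of 13 occupy positions 7–9 → average rank 8.
Treatment values → pooled ranks: 24→2.5, 8→10, 23→4.5, 13→8, 23→4.5, 4→11
Rank sum = 2.5 + 10 + 4.5 + 8 + 4.5 + 11 = 40.5

40.5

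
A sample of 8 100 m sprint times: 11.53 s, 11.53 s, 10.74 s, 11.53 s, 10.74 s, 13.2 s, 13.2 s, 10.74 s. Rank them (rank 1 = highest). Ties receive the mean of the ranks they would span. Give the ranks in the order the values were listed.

Sorted (descending): 13.2, 13.2, 11.53, 11.53, 11.53, 10.74, 10.74, 10.74
The 2 values of 13.2 occupy positions 1–2 → average rank (1+2)/2 = 1.5.
The 3 values of 11.53 occupy positions 3–5 → average rank 4.
The 3 values of 10.74 occupy positions 6–8 → average rank 7.

4, 4, 7, 4, 7, 1.5, 1.5, 7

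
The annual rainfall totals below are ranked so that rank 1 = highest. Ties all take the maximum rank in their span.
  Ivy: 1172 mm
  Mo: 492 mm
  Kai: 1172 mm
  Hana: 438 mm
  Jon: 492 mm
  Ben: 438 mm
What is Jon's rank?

Sorted (descending): 1172, 1172, 492, 492, 438, 438
The 2 values of 1172 occupy positions 1–2 → each gets rank 2.
The 2 values of 492 occupy positions 3–4 → each gets rank 4.
The 2 values of 438 occupy positions 5–6 → each gets rank 6.
Jon has value 492 mm → rank 4.

4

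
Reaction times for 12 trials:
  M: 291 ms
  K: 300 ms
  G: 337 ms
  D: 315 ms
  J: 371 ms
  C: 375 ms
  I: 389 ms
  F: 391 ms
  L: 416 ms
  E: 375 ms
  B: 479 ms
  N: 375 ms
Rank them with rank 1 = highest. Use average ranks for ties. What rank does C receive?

Sorted (descending): 479, 416, 391, 389, 375, 375, 375, 371, 337, 315, 300, 291
The 3 values of 375 occupy positions 5–7 → average rank 6.
C has value 375 ms → rank 6.

6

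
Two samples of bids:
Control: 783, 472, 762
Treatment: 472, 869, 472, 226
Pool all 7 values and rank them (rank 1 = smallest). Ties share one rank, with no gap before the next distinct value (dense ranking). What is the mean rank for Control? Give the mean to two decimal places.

3.00

Sorted (ascending): 226, 472, 472, 472, 762, 783, 869
The 3 values of 472 share dense rank 2.
Remaining distinct values take the next consecutive integers.
Control values → pooled ranks: 783→4, 472→2, 762→3
Mean rank = (4 + 2 + 3) / 3 = 3.00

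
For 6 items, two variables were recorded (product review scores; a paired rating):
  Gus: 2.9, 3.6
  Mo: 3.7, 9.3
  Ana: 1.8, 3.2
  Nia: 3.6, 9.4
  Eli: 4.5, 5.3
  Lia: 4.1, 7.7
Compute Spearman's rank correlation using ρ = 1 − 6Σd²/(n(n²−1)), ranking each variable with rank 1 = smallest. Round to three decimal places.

0.429

Ranks of variable 1: 2, 4, 1, 3, 6, 5
Ranks of variable 2: 2, 5, 1, 6, 3, 4
d = r₁ − r₂: 0, -1, 0, -3, 3, 1
d²: 0, 1, 0, 9, 9, 1; Σd² = 20
ρ = 1 − 6·20/(6·35) = 1 − 120/210 = 0.429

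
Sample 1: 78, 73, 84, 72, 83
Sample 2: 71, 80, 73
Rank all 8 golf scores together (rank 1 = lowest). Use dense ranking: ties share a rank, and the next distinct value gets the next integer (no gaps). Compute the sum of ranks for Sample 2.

9

Sorted (ascending): 71, 72, 73, 73, 78, 80, 83, 84
The 2 values of 73 share dense rank 3.
Remaining distinct values take the next consecutive integers.
Sample 2 values → pooled ranks: 71→1, 80→5, 73→3
Rank sum = 1 + 5 + 3 = 9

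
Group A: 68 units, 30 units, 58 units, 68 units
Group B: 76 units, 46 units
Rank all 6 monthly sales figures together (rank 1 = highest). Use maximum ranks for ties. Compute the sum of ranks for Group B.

6

Sorted (descending): 76, 68, 68, 58, 46, 30
The 2 values of 68 occupy positions 2–3 → each gets rank 3.
Group B values → pooled ranks: 76→1, 46→5
Rank sum = 1 + 5 = 6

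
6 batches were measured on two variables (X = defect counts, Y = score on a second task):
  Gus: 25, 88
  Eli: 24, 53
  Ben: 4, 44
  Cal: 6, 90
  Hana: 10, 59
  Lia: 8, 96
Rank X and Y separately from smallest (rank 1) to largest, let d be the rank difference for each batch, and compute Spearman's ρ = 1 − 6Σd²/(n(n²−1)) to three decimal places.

Ranks of variable 1: 6, 5, 1, 2, 4, 3
Ranks of variable 2: 4, 2, 1, 5, 3, 6
d = r₁ − r₂: 2, 3, 0, -3, 1, -3
d²: 4, 9, 0, 9, 1, 9; Σd² = 32
ρ = 1 − 6·32/(6·35) = 1 − 192/210 = 0.086

0.086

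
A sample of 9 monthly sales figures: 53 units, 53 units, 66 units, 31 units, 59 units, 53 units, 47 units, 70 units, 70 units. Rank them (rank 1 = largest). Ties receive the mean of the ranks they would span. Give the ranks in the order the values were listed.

Sorted (descending): 70, 70, 66, 59, 53, 53, 53, 47, 31
The 2 values of 70 occupy positions 1–2 → average rank (1+2)/2 = 1.5.
The 3 values of 53 occupy positions 5–7 → average rank 6.

6, 6, 3, 9, 4, 6, 8, 1.5, 1.5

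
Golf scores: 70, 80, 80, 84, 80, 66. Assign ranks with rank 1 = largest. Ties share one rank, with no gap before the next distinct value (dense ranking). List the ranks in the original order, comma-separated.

Sorted (descending): 84, 80, 80, 80, 70, 66
The 3 values of 80 share dense rank 2.
Remaining distinct values take the next consecutive integers.

3, 2, 2, 1, 2, 4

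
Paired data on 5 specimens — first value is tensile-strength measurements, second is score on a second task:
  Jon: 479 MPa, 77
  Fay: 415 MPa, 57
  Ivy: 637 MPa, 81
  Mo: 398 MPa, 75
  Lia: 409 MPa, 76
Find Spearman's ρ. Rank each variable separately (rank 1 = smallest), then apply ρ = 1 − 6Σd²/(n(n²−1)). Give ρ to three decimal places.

Ranks of variable 1: 4, 3, 5, 1, 2
Ranks of variable 2: 4, 1, 5, 2, 3
d = r₁ − r₂: 0, 2, 0, -1, -1
d²: 0, 4, 0, 1, 1; Σd² = 6
ρ = 1 − 6·6/(5·24) = 1 − 36/120 = 0.700

0.700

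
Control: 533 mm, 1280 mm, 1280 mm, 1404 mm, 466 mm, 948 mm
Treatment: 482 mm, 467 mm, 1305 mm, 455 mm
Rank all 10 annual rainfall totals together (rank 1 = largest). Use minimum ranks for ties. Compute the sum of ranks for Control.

Sorted (descending): 1404, 1305, 1280, 1280, 948, 533, 482, 467, 466, 455
The 2 values of 1280 occupy positions 3–4 → each gets rank 3.
Control values → pooled ranks: 533→6, 1280→3, 1280→3, 1404→1, 466→9, 948→5
Rank sum = 6 + 3 + 3 + 1 + 9 + 5 = 27

27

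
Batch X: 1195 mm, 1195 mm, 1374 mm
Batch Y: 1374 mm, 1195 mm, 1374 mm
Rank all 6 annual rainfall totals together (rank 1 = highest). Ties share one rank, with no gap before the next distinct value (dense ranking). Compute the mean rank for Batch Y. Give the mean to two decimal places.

1.33

Sorted (descending): 1374, 1374, 1374, 1195, 1195, 1195
The 3 values of 1374 share dense rank 1.
The 3 values of 1195 share dense rank 2.
Batch Y values → pooled ranks: 1374→1, 1195→2, 1374→1
Mean rank = (1 + 2 + 1) / 3 = 1.33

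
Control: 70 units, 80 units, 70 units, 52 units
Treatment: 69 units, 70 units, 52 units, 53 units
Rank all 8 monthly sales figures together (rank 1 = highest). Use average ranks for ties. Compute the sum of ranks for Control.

14.5

Sorted (descending): 80, 70, 70, 70, 69, 53, 52, 52
The 3 values of 70 occupy positions 2–4 → average rank 3.
The 2 values of 52 occupy positions 7–8 → average rank (7+8)/2 = 7.5.
Control values → pooled ranks: 70→3, 80→1, 70→3, 52→7.5
Rank sum = 3 + 1 + 3 + 7.5 = 14.5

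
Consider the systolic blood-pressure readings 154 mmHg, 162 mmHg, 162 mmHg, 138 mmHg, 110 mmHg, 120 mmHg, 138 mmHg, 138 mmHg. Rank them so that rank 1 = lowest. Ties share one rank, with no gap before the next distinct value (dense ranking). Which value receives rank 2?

Sorted (ascending): 110, 120, 138, 138, 138, 154, 162, 162
The 3 values of 138 share dense rank 3.
The 2 values of 162 share dense rank 5.
Remaining distinct values take the next consecutive integers.
Rank 2 → value 120.

120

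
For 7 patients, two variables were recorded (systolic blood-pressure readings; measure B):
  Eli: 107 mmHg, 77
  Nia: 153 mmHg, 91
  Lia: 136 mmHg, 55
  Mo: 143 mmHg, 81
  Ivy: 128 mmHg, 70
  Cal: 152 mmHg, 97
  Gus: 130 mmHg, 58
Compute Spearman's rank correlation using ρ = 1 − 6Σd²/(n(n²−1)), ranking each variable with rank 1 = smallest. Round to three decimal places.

0.607

Ranks of variable 1: 1, 7, 4, 5, 2, 6, 3
Ranks of variable 2: 4, 6, 1, 5, 3, 7, 2
d = r₁ − r₂: -3, 1, 3, 0, -1, -1, 1
d²: 9, 1, 9, 0, 1, 1, 1; Σd² = 22
ρ = 1 − 6·22/(7·48) = 1 − 132/336 = 0.607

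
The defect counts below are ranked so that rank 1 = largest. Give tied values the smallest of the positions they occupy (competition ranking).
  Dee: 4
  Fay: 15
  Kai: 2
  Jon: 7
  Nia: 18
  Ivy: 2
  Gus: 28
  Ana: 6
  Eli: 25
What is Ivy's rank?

Sorted (descending): 28, 25, 18, 15, 7, 6, 4, 2, 2
The 2 values of 2 occupy positions 8–9 → each gets rank 8.
Ivy has value 2 → rank 8.

8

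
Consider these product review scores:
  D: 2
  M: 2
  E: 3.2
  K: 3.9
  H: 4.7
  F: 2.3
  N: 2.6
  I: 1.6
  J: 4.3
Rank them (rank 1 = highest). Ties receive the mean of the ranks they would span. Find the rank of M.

7.5

Sorted (descending): 4.7, 4.3, 3.9, 3.2, 2.6, 2.3, 2, 2, 1.6
The 2 values of 2 occupy positions 7–8 → average rank (7+8)/2 = 7.5.
M has value 2 → rank 7.5.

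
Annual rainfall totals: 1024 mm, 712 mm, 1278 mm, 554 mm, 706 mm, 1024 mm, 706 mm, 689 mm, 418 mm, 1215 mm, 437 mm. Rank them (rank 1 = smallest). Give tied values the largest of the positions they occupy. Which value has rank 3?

Sorted (ascending): 418, 437, 554, 689, 706, 706, 712, 1024, 1024, 1215, 1278
The 2 values of 706 occupy positions 5–6 → each gets rank 6.
The 2 values of 1024 occupy positions 8–9 → each gets rank 9.
Rank 3 → value 554.

554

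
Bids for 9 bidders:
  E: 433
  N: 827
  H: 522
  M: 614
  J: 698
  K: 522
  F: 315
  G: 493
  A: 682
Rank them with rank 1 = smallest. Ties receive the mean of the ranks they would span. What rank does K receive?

Sorted (ascending): 315, 433, 493, 522, 522, 614, 682, 698, 827
The 2 values of 522 occupy positions 4–5 → average rank (4+5)/2 = 4.5.
K has value 522 → rank 4.5.

4.5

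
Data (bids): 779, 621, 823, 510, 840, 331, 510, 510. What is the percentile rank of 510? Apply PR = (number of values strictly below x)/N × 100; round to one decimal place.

N = 8.
Strictly below 510: 1. Equal to 510: 3.
PR = 1/8 × 100 = 12.5

12.5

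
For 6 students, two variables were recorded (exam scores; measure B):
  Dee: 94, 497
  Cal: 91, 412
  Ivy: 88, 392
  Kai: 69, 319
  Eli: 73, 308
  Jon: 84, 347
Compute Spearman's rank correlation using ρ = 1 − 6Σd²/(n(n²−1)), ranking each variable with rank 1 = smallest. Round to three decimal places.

Ranks of variable 1: 6, 5, 4, 1, 2, 3
Ranks of variable 2: 6, 5, 4, 2, 1, 3
d = r₁ − r₂: 0, 0, 0, -1, 1, 0
d²: 0, 0, 0, 1, 1, 0; Σd² = 2
ρ = 1 − 6·2/(6·35) = 1 − 12/210 = 0.943

0.943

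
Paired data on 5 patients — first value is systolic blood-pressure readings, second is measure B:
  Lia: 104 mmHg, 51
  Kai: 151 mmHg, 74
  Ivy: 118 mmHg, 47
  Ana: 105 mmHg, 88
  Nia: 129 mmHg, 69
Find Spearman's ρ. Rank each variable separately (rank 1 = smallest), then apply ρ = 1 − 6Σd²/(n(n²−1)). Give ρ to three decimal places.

Ranks of variable 1: 1, 5, 3, 2, 4
Ranks of variable 2: 2, 4, 1, 5, 3
d = r₁ − r₂: -1, 1, 2, -3, 1
d²: 1, 1, 4, 9, 1; Σd² = 16
ρ = 1 − 6·16/(5·24) = 1 − 96/120 = 0.200

0.200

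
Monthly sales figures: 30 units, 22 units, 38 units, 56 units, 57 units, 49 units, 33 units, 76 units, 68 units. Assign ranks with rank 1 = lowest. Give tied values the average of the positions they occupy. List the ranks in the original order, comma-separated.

2, 1, 4, 6, 7, 5, 3, 9, 8

Sorted (ascending): 22, 30, 33, 38, 49, 56, 57, 68, 76
No ties — each value takes its position as its rank.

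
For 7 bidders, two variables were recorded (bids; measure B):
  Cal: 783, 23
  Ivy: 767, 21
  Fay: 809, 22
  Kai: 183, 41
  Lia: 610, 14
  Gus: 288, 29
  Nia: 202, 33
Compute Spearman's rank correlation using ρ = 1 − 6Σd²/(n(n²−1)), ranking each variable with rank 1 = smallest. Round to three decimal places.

Ranks of variable 1: 6, 5, 7, 1, 4, 3, 2
Ranks of variable 2: 4, 2, 3, 7, 1, 5, 6
d = r₁ − r₂: 2, 3, 4, -6, 3, -2, -4
d²: 4, 9, 16, 36, 9, 4, 16; Σd² = 94
ρ = 1 − 6·94/(7·48) = 1 − 564/336 = -0.679

-0.679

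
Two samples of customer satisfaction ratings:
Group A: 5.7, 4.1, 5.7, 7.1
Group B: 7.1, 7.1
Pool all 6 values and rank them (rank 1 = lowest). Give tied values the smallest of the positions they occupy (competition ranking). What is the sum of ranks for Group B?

8

Sorted (ascending): 4.1, 5.7, 5.7, 7.1, 7.1, 7.1
The 2 values of 5.7 occupy positions 2–3 → each gets rank 2.
The 3 values of 7.1 occupy positions 4–6 → each gets rank 4.
Group B values → pooled ranks: 7.1→4, 7.1→4
Rank sum = 4 + 4 = 8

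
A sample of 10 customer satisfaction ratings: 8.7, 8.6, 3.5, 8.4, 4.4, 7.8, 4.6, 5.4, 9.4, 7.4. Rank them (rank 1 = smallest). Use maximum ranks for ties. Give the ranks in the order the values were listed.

9, 8, 1, 7, 2, 6, 3, 4, 10, 5

Sorted (ascending): 3.5, 4.4, 4.6, 5.4, 7.4, 7.8, 8.4, 8.6, 8.7, 9.4
No ties — each value takes its position as its rank.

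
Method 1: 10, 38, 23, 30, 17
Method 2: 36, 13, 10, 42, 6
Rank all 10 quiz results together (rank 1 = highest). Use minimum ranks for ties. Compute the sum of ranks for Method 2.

Sorted (descending): 42, 38, 36, 30, 23, 17, 13, 10, 10, 6
The 2 values of 10 occupy positions 8–9 → each gets rank 8.
Method 2 values → pooled ranks: 36→3, 13→7, 10→8, 42→1, 6→10
Rank sum = 3 + 7 + 8 + 1 + 10 = 29

29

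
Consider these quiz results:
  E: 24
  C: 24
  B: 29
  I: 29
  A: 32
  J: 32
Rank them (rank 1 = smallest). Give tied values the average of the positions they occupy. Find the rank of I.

3.5

Sorted (ascending): 24, 24, 29, 29, 32, 32
The 2 values of 24 occupy positions 1–2 → average rank (1+2)/2 = 1.5.
The 2 values of 29 occupy positions 3–4 → average rank (3+4)/2 = 3.5.
The 2 values of 32 occupy positions 5–6 → average rank (5+6)/2 = 5.5.
I has value 29 → rank 3.5.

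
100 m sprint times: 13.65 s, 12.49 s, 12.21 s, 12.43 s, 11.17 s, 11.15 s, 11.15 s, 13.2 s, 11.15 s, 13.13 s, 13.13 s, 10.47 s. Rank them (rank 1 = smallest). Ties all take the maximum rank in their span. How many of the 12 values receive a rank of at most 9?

Sorted (ascending): 10.47, 11.15, 11.15, 11.15, 11.17, 12.21, 12.43, 12.49, 13.13, 13.13, 13.2, 13.65
The 3 values of 11.15 occupy positions 2–4 → each gets rank 4.
The 2 values of 13.13 occupy positions 9–10 → each gets rank 10.
Ranks ≤ 9: {1, 4, 4, 4, 5, 6, 7, 8} → 8 values.

8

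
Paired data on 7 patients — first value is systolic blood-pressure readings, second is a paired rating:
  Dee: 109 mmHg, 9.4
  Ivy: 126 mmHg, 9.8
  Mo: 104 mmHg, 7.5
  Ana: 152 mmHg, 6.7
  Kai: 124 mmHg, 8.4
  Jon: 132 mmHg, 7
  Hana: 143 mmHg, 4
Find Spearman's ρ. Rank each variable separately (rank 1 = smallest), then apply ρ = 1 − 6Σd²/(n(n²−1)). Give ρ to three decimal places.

-0.643

Ranks of variable 1: 2, 4, 1, 7, 3, 5, 6
Ranks of variable 2: 6, 7, 4, 2, 5, 3, 1
d = r₁ − r₂: -4, -3, -3, 5, -2, 2, 5
d²: 16, 9, 9, 25, 4, 4, 25; Σd² = 92
ρ = 1 − 6·92/(7·48) = 1 − 552/336 = -0.643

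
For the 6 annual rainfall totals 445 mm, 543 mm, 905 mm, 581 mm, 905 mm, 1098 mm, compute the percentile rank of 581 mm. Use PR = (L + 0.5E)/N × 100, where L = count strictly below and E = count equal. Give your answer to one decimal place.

N = 6.
Strictly below 581: 2. Equal to 581: 1.
PR = (2 + 0.5·1)/6 × 100 = 41.7

41.7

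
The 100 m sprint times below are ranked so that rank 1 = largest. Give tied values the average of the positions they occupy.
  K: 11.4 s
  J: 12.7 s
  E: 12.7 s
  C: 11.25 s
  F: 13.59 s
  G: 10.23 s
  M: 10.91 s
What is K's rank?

Sorted (descending): 13.59, 12.7, 12.7, 11.4, 11.25, 10.91, 10.23
The 2 values of 12.7 occupy positions 2–3 → average rank (2+3)/2 = 2.5.
K has value 11.4 s → rank 4.

4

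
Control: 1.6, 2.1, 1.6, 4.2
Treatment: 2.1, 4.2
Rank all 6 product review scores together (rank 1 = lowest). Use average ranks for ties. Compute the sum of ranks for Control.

Sorted (ascending): 1.6, 1.6, 2.1, 2.1, 4.2, 4.2
The 2 values of 1.6 occupy positions 1–2 → average rank (1+2)/2 = 1.5.
The 2 values of 2.1 occupy positions 3–4 → average rank (3+4)/2 = 3.5.
The 2 values of 4.2 occupy positions 5–6 → average rank (5+6)/2 = 5.5.
Control values → pooled ranks: 1.6→1.5, 2.1→3.5, 1.6→1.5, 4.2→5.5
Rank sum = 1.5 + 3.5 + 1.5 + 5.5 = 12

12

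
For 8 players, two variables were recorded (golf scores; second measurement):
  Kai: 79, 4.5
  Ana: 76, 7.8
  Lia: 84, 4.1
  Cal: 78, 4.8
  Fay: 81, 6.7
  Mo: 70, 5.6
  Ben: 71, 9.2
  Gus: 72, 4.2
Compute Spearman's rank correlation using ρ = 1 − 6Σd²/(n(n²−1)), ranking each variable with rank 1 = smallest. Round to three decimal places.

Ranks of variable 1: 6, 4, 8, 5, 7, 1, 2, 3
Ranks of variable 2: 3, 7, 1, 4, 6, 5, 8, 2
d = r₁ − r₂: 3, -3, 7, 1, 1, -4, -6, 1
d²: 9, 9, 49, 1, 1, 16, 36, 1; Σd² = 122
ρ = 1 − 6·122/(8·63) = 1 − 732/504 = -0.452

-0.452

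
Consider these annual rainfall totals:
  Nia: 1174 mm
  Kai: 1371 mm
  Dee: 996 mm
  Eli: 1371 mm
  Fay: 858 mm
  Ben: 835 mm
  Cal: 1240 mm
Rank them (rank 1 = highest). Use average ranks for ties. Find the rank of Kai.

1.5

Sorted (descending): 1371, 1371, 1240, 1174, 996, 858, 835
The 2 values of 1371 occupy positions 1–2 → average rank (1+2)/2 = 1.5.
Kai has value 1371 mm → rank 1.5.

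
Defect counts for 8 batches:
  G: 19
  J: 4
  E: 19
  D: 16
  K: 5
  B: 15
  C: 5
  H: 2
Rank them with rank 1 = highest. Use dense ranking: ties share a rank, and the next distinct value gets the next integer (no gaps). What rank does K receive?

4

Sorted (descending): 19, 19, 16, 15, 5, 5, 4, 2
The 2 values of 19 share dense rank 1.
The 2 values of 5 share dense rank 4.
Remaining distinct values take the next consecutive integers.
K has value 5 → rank 4.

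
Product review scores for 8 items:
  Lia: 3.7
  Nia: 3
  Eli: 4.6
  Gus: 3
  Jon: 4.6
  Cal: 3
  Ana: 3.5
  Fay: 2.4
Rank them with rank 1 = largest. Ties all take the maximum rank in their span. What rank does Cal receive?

7

Sorted (descending): 4.6, 4.6, 3.7, 3.5, 3, 3, 3, 2.4
The 2 values of 4.6 occupy positions 1–2 → each gets rank 2.
The 3 values of 3 occupy positions 5–7 → each gets rank 7.
Cal has value 3 → rank 7.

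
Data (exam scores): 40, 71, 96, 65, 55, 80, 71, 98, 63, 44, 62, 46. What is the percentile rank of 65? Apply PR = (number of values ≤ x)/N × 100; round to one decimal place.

58.3

N = 12.
Strictly below 65: 6. Equal to 65: 1.
PR = 7/12 × 100 = 58.3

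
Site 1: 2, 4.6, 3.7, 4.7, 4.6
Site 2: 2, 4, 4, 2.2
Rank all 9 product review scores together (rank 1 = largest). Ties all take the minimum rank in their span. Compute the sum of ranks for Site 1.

Sorted (descending): 4.7, 4.6, 4.6, 4, 4, 3.7, 2.2, 2, 2
The 2 values of 4.6 occupy positions 2–3 → each gets rank 2.
The 2 values of 4 occupy positions 4–5 → each gets rank 4.
The 2 values of 2 occupy positions 8–9 → each gets rank 8.
Site 1 values → pooled ranks: 2→8, 4.6→2, 3.7→6, 4.7→1, 4.6→2
Rank sum = 8 + 2 + 6 + 1 + 2 = 19

19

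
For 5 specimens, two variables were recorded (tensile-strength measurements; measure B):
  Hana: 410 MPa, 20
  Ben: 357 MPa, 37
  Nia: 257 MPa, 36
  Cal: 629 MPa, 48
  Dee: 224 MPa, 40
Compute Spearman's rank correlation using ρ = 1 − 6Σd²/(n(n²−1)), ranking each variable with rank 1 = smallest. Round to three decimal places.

Ranks of variable 1: 4, 3, 2, 5, 1
Ranks of variable 2: 1, 3, 2, 5, 4
d = r₁ − r₂: 3, 0, 0, 0, -3
d²: 9, 0, 0, 0, 9; Σd² = 18
ρ = 1 − 6·18/(5·24) = 1 − 108/120 = 0.100

0.100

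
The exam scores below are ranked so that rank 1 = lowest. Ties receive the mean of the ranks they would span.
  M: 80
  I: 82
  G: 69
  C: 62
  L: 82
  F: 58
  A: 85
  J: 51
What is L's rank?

Sorted (ascending): 51, 58, 62, 69, 80, 82, 82, 85
The 2 values of 82 occupy positions 6–7 → average rank (6+7)/2 = 6.5.
L has value 82 → rank 6.5.

6.5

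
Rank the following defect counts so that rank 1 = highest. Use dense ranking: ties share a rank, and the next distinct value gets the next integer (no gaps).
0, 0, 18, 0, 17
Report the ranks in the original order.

3, 3, 1, 3, 2

Sorted (descending): 18, 17, 0, 0, 0
The 3 values of 0 share dense rank 3.
Remaining distinct values take the next consecutive integers.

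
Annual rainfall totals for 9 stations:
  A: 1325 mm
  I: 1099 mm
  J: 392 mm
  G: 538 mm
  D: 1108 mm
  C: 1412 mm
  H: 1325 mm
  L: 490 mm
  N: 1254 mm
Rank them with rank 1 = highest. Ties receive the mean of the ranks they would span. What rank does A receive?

Sorted (descending): 1412, 1325, 1325, 1254, 1108, 1099, 538, 490, 392
The 2 values of 1325 occupy positions 2–3 → average rank (2+3)/2 = 2.5.
A has value 1325 mm → rank 2.5.

2.5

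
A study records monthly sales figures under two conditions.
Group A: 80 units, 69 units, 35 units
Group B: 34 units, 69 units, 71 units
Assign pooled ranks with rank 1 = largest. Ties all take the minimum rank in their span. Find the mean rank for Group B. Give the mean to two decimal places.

Sorted (descending): 80, 71, 69, 69, 35, 34
The 2 values of 69 occupy positions 3–4 → each gets rank 3.
Group B values → pooled ranks: 34→6, 69→3, 71→2
Mean rank = (6 + 3 + 2) / 3 = 3.67

3.67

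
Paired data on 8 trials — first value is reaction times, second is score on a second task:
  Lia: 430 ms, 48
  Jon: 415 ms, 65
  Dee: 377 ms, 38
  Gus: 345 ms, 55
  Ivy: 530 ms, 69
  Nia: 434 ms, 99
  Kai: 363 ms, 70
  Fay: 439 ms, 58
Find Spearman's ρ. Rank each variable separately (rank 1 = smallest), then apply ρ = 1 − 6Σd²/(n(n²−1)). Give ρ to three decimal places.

Ranks of variable 1: 5, 4, 3, 1, 8, 6, 2, 7
Ranks of variable 2: 2, 5, 1, 3, 6, 8, 7, 4
d = r₁ − r₂: 3, -1, 2, -2, 2, -2, -5, 3
d²: 9, 1, 4, 4, 4, 4, 25, 9; Σd² = 60
ρ = 1 − 6·60/(8·63) = 1 − 360/504 = 0.286

0.286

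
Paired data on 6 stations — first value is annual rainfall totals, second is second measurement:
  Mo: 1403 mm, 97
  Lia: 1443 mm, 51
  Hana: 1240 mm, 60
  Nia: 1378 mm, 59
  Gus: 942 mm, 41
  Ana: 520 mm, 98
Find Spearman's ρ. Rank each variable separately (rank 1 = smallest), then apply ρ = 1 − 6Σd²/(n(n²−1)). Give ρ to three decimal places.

Ranks of variable 1: 5, 6, 3, 4, 2, 1
Ranks of variable 2: 5, 2, 4, 3, 1, 6
d = r₁ − r₂: 0, 4, -1, 1, 1, -5
d²: 0, 16, 1, 1, 1, 25; Σd² = 44
ρ = 1 − 6·44/(6·35) = 1 − 264/210 = -0.257

-0.257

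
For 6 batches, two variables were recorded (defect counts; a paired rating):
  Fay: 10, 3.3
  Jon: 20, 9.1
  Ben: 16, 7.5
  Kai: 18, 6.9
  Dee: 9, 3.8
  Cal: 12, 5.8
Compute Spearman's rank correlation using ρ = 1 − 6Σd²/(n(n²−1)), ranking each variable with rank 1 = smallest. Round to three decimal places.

Ranks of variable 1: 2, 6, 4, 5, 1, 3
Ranks of variable 2: 1, 6, 5, 4, 2, 3
d = r₁ − r₂: 1, 0, -1, 1, -1, 0
d²: 1, 0, 1, 1, 1, 0; Σd² = 4
ρ = 1 − 6·4/(6·35) = 1 − 24/210 = 0.886

0.886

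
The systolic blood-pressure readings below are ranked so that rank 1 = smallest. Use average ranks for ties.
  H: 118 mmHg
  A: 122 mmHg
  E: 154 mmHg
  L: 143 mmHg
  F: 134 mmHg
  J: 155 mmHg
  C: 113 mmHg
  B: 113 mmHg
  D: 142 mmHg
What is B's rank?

Sorted (ascending): 113, 113, 118, 122, 134, 142, 143, 154, 155
The 2 values of 113 occupy positions 1–2 → average rank (1+2)/2 = 1.5.
B has value 113 mmHg → rank 1.5.

1.5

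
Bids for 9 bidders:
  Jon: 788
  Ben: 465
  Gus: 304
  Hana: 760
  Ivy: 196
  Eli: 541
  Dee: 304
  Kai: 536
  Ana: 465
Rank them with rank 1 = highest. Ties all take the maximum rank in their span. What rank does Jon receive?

Sorted (descending): 788, 760, 541, 536, 465, 465, 304, 304, 196
The 2 values of 465 occupy positions 5–6 → each gets rank 6.
The 2 values of 304 occupy positions 7–8 → each gets rank 8.
Jon has value 788 → rank 1.

1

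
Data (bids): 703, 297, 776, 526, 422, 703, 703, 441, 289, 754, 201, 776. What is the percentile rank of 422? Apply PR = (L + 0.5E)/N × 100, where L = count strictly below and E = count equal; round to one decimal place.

N = 12.
Strictly below 422: 3. Equal to 422: 1.
PR = (3 + 0.5·1)/12 × 100 = 29.2

29.2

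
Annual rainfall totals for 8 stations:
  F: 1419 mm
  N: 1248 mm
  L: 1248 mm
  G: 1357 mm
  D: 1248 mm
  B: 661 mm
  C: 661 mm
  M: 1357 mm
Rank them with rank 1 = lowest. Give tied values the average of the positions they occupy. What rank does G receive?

6.5

Sorted (ascending): 661, 661, 1248, 1248, 1248, 1357, 1357, 1419
The 2 values of 661 occupy positions 1–2 → average rank (1+2)/2 = 1.5.
The 3 values of 1248 occupy positions 3–5 → average rank 4.
The 2 values of 1357 occupy positions 6–7 → average rank (6+7)/2 = 6.5.
G has value 1357 mm → rank 6.5.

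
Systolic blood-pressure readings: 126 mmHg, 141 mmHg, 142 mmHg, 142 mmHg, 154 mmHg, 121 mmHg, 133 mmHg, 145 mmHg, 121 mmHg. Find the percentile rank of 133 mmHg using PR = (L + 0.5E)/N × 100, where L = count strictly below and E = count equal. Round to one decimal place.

N = 9.
Strictly below 133: 3. Equal to 133: 1.
PR = (3 + 0.5·1)/9 × 100 = 38.9

38.9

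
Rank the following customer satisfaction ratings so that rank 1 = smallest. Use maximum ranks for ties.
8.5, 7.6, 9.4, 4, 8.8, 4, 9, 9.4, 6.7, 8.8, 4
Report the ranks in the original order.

Sorted (ascending): 4, 4, 4, 6.7, 7.6, 8.5, 8.8, 8.8, 9, 9.4, 9.4
The 3 values of 4 occupy positions 1–3 → each gets rank 3.
The 2 values of 8.8 occupy positions 7–8 → each gets rank 8.
The 2 values of 9.4 occupy positions 10–11 → each gets rank 11.

6, 5, 11, 3, 8, 3, 9, 11, 4, 8, 3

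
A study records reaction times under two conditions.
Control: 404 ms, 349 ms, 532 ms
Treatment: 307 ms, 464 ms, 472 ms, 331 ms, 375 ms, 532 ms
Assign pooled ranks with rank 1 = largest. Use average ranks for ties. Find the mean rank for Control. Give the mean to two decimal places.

4.50

Sorted (descending): 532, 532, 472, 464, 404, 375, 349, 331, 307
The 2 values of 532 occupy positions 1–2 → average rank (1+2)/2 = 1.5.
Control values → pooled ranks: 404→5, 349→7, 532→1.5
Mean rank = (5 + 7 + 1.5) / 3 = 4.50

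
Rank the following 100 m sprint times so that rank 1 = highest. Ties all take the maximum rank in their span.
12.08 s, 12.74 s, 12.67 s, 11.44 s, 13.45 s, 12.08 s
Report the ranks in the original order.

5, 2, 3, 6, 1, 5

Sorted (descending): 13.45, 12.74, 12.67, 12.08, 12.08, 11.44
The 2 values of 12.08 occupy positions 4–5 → each gets rank 5.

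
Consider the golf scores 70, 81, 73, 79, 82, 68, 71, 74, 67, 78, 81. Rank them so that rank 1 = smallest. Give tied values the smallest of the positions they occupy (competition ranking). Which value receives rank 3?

Sorted (ascending): 67, 68, 70, 71, 73, 74, 78, 79, 81, 81, 82
The 2 values of 81 occupy positions 9–10 → each gets rank 9.
Rank 3 → value 70.

70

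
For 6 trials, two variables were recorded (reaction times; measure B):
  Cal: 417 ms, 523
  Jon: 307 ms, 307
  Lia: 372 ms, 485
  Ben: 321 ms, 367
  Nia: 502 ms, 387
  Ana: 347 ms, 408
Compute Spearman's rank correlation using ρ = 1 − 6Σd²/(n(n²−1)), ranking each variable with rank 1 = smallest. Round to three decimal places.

Ranks of variable 1: 5, 1, 4, 2, 6, 3
Ranks of variable 2: 6, 1, 5, 2, 3, 4
d = r₁ − r₂: -1, 0, -1, 0, 3, -1
d²: 1, 0, 1, 0, 9, 1; Σd² = 12
ρ = 1 − 6·12/(6·35) = 1 − 72/210 = 0.657

0.657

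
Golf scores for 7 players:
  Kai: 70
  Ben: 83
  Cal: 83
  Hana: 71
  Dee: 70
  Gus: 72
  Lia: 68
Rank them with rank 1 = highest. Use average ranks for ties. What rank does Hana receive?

Sorted (descending): 83, 83, 72, 71, 70, 70, 68
The 2 values of 83 occupy positions 1–2 → average rank (1+2)/2 = 1.5.
The 2 values of 70 occupy positions 5–6 → average rank (5+6)/2 = 5.5.
Hana has value 71 → rank 4.

4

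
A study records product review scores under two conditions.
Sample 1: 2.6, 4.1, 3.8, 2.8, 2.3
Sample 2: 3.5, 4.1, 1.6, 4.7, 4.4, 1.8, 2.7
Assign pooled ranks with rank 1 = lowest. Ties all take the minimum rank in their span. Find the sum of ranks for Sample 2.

47

Sorted (ascending): 1.6, 1.8, 2.3, 2.6, 2.7, 2.8, 3.5, 3.8, 4.1, 4.1, 4.4, 4.7
The 2 values of 4.1 occupy positions 9–10 → each gets rank 9.
Sample 2 values → pooled ranks: 3.5→7, 4.1→9, 1.6→1, 4.7→12, 4.4→11, 1.8→2, 2.7→5
Rank sum = 7 + 9 + 1 + 12 + 11 + 2 + 5 = 47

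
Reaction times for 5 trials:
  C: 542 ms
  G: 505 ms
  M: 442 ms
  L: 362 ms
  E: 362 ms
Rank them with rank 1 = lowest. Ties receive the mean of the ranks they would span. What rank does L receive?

Sorted (ascending): 362, 362, 442, 505, 542
The 2 values of 362 occupy positions 1–2 → average rank (1+2)/2 = 1.5.
L has value 362 ms → rank 1.5.

1.5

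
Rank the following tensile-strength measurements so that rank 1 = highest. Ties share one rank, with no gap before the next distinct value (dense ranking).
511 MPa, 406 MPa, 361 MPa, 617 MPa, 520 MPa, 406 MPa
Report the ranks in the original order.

Sorted (descending): 617, 520, 511, 406, 406, 361
The 2 values of 406 share dense rank 4.
Remaining distinct values take the next consecutive integers.

3, 4, 5, 1, 2, 4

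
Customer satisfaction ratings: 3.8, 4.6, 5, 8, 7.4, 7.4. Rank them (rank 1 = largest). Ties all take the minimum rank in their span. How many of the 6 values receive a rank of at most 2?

Sorted (descending): 8, 7.4, 7.4, 5, 4.6, 3.8
The 2 values of 7.4 occupy positions 2–3 → each gets rank 2.
Ranks ≤ 2: {1, 2, 2} → 3 values.

3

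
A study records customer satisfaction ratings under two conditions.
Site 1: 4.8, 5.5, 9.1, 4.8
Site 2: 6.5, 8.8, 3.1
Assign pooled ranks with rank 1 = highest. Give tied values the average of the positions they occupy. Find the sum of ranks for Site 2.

12

Sorted (descending): 9.1, 8.8, 6.5, 5.5, 4.8, 4.8, 3.1
The 2 values of 4.8 occupy positions 5–6 → average rank (5+6)/2 = 5.5.
Site 2 values → pooled ranks: 6.5→3, 8.8→2, 3.1→7
Rank sum = 3 + 2 + 7 = 12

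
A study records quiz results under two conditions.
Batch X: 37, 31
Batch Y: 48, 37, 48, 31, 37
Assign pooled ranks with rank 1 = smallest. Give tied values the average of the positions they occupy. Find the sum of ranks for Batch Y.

Sorted (ascending): 31, 31, 37, 37, 37, 48, 48
The 2 values of 31 occupy positions 1–2 → average rank (1+2)/2 = 1.5.
The 3 values of 37 occupy positions 3–5 → average rank 4.
The 2 values of 48 occupy positions 6–7 → average rank (6+7)/2 = 6.5.
Batch Y values → pooled ranks: 48→6.5, 37→4, 48→6.5, 31→1.5, 37→4
Rank sum = 6.5 + 4 + 6.5 + 1.5 + 4 = 22.5

22.5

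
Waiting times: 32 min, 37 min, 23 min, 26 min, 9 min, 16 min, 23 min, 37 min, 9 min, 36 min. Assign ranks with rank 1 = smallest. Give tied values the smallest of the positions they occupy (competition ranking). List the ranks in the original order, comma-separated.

Sorted (ascending): 9, 9, 16, 23, 23, 26, 32, 36, 37, 37
The 2 values of 9 occupy positions 1–2 → each gets rank 1.
The 2 values of 23 occupy positions 4–5 → each gets rank 4.
The 2 values of 37 occupy positions 9–10 → each gets rank 9.

7, 9, 4, 6, 1, 3, 4, 9, 1, 8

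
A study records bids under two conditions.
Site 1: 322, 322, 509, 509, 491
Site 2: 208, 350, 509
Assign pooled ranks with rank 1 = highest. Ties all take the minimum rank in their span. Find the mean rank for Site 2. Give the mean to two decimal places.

Sorted (descending): 509, 509, 509, 491, 350, 322, 322, 208
The 3 values of 509 occupy positions 1–3 → each gets rank 1.
The 2 values of 322 occupy positions 6–7 → each gets rank 6.
Site 2 values → pooled ranks: 208→8, 350→5, 509→1
Mean rank = (8 + 5 + 1) / 3 = 4.67

4.67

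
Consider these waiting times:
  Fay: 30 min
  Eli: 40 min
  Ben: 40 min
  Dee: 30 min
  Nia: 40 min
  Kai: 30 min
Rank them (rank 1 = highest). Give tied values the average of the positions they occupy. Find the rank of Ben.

Sorted (descending): 40, 40, 40, 30, 30, 30
The 3 values of 40 occupy positions 1–3 → average rank 2.
The 3 values of 30 occupy positions 4–6 → average rank 5.
Ben has value 40 min → rank 2.

2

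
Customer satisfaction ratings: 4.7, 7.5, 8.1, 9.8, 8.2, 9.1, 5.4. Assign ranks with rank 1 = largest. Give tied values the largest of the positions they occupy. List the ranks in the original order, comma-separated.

Sorted (descending): 9.8, 9.1, 8.2, 8.1, 7.5, 5.4, 4.7
No ties — each value takes its position as its rank.

7, 5, 4, 1, 3, 2, 6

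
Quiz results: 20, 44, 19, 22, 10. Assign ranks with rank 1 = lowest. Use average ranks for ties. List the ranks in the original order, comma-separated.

3, 5, 2, 4, 1

Sorted (ascending): 10, 19, 20, 22, 44
No ties — each value takes its position as its rank.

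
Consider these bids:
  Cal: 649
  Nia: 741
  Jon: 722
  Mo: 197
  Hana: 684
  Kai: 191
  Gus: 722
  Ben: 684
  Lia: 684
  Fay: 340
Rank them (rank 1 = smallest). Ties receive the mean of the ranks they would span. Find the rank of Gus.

Sorted (ascending): 191, 197, 340, 649, 684, 684, 684, 722, 722, 741
The 3 values of 684 occupy positions 5–7 → average rank 6.
The 2 values of 722 occupy positions 8–9 → average rank (8+9)/2 = 8.5.
Gus has value 722 → rank 8.5.

8.5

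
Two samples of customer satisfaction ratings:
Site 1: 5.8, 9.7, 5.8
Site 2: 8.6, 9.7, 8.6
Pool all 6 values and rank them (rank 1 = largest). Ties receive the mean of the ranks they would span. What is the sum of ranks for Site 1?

Sorted (descending): 9.7, 9.7, 8.6, 8.6, 5.8, 5.8
The 2 values of 9.7 occupy positions 1–2 → average rank (1+2)/2 = 1.5.
The 2 values of 8.6 occupy positions 3–4 → average rank (3+4)/2 = 3.5.
The 2 values of 5.8 occupy positions 5–6 → average rank (5+6)/2 = 5.5.
Site 1 values → pooled ranks: 5.8→5.5, 9.7→1.5, 5.8→5.5
Rank sum = 5.5 + 1.5 + 5.5 = 12.5

12.5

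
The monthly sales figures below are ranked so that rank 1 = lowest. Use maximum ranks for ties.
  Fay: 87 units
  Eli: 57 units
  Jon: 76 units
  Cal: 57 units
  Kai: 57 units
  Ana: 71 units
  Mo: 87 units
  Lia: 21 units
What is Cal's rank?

Sorted (ascending): 21, 57, 57, 57, 71, 76, 87, 87
The 3 values of 57 occupy positions 2–4 → each gets rank 4.
The 2 values of 87 occupy positions 7–8 → each gets rank 8.
Cal has value 57 units → rank 4.

4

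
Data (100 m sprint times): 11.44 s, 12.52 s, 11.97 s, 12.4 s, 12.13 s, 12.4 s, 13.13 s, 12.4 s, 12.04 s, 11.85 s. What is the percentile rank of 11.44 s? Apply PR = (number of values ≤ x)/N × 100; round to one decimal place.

N = 10.
Strictly below 11.44: 0. Equal to 11.44: 1.
PR = 1/10 × 100 = 10.0

10.0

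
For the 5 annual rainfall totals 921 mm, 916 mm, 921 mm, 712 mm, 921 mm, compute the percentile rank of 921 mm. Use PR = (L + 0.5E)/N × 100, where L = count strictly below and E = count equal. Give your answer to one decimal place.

70.0

N = 5.
Strictly below 921: 2. Equal to 921: 3.
PR = (2 + 0.5·3)/5 × 100 = 70.0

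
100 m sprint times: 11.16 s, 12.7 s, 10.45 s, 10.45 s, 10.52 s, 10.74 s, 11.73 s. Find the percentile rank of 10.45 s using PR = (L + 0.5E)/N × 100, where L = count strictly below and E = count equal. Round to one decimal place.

14.3

N = 7.
Strictly below 10.45: 0. Equal to 10.45: 2.
PR = (0 + 0.5·2)/7 × 100 = 14.3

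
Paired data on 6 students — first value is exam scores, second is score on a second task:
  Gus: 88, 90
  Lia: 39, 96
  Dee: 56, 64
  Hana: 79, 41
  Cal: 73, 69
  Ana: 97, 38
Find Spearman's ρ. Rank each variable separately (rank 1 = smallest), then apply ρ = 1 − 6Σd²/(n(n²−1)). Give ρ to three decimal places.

Ranks of variable 1: 5, 1, 2, 4, 3, 6
Ranks of variable 2: 5, 6, 3, 2, 4, 1
d = r₁ − r₂: 0, -5, -1, 2, -1, 5
d²: 0, 25, 1, 4, 1, 25; Σd² = 56
ρ = 1 − 6·56/(6·35) = 1 − 336/210 = -0.600

-0.600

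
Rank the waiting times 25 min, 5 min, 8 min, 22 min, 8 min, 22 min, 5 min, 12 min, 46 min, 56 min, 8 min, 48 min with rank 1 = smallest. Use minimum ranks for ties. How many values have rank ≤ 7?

8

Sorted (ascending): 5, 5, 8, 8, 8, 12, 22, 22, 25, 46, 48, 56
The 2 values of 5 occupy positions 1–2 → each gets rank 1.
The 3 values of 8 occupy positions 3–5 → each gets rank 3.
The 2 values of 22 occupy positions 7–8 → each gets rank 7.
Ranks ≤ 7: {1, 1, 3, 3, 3, 6, 7, 7} → 8 values.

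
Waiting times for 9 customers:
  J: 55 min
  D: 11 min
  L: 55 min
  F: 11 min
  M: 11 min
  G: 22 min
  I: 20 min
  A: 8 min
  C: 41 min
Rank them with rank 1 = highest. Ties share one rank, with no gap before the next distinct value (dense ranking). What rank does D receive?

Sorted (descending): 55, 55, 41, 22, 20, 11, 11, 11, 8
The 2 values of 55 share dense rank 1.
The 3 values of 11 share dense rank 5.
Remaining distinct values take the next consecutive integers.
D has value 11 min → rank 5.

5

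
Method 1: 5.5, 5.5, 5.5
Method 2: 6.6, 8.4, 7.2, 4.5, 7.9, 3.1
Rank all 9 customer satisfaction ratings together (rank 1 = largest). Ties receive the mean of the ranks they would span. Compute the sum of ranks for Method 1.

Sorted (descending): 8.4, 7.9, 7.2, 6.6, 5.5, 5.5, 5.5, 4.5, 3.1
The 3 values of 5.5 occupy positions 5–7 → average rank 6.
Method 1 values → pooled ranks: 5.5→6, 5.5→6, 5.5→6
Rank sum = 6 + 6 + 6 = 18

18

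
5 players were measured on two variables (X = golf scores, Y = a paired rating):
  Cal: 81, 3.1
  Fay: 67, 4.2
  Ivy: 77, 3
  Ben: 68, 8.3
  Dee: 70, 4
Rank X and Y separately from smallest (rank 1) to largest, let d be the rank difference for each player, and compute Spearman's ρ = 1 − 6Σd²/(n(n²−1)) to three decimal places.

-0.800

Ranks of variable 1: 5, 1, 4, 2, 3
Ranks of variable 2: 2, 4, 1, 5, 3
d = r₁ − r₂: 3, -3, 3, -3, 0
d²: 9, 9, 9, 9, 0; Σd² = 36
ρ = 1 − 6·36/(5·24) = 1 − 216/120 = -0.800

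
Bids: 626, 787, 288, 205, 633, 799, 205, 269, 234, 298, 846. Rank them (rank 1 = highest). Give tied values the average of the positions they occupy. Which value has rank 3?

787

Sorted (descending): 846, 799, 787, 633, 626, 298, 288, 269, 234, 205, 205
The 2 values of 205 occupy positions 10–11 → average rank (10+11)/2 = 10.5.
Rank 3 → value 787.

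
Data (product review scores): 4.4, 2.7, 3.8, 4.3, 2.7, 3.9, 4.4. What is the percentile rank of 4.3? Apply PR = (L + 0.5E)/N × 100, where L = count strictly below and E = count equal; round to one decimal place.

N = 7.
Strictly below 4.3: 4. Equal to 4.3: 1.
PR = (4 + 0.5·1)/7 × 100 = 64.3

64.3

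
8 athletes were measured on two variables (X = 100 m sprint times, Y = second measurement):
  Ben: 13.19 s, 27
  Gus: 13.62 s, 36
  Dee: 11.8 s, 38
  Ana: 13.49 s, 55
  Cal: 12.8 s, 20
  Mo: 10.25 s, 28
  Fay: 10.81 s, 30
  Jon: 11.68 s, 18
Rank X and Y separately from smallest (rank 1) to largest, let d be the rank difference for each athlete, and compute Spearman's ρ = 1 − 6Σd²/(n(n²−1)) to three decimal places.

Ranks of variable 1: 6, 8, 4, 7, 5, 1, 2, 3
Ranks of variable 2: 3, 6, 7, 8, 2, 4, 5, 1
d = r₁ − r₂: 3, 2, -3, -1, 3, -3, -3, 2
d²: 9, 4, 9, 1, 9, 9, 9, 4; Σd² = 54
ρ = 1 − 6·54/(8·63) = 1 − 324/504 = 0.357

0.357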